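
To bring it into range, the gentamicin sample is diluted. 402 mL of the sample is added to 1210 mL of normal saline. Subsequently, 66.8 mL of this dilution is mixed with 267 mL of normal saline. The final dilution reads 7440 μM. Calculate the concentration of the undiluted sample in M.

Overall dilution factor = 4.010 × 4.997 = 20.0.
Original = 7440 μM × 20.0 = 1.49 × 10⁵ μM = 0.149 M.

0.149 M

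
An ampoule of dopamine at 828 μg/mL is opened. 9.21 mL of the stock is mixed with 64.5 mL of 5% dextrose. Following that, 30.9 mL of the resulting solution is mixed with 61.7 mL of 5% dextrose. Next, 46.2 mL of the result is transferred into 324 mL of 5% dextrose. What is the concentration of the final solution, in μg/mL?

Overall dilution factor = 8.003 × 2.997 × 8.013 = 192.
828 μg/mL / 192 = 4.31 μg/mL.

4.31 μg/mL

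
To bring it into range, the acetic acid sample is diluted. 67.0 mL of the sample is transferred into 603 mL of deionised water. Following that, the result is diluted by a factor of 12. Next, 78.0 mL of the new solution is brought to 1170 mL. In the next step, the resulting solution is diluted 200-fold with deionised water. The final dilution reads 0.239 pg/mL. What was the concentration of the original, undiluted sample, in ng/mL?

Overall dilution factor = 10 × 12 × 15 × 200 = 3.60 × 10⁵.
Original = 0.239 pg/mL × 3.60 × 10⁵ = 8.60 × 10⁴ pg/mL = 86.0 ng/mL.

86.0 ng/mL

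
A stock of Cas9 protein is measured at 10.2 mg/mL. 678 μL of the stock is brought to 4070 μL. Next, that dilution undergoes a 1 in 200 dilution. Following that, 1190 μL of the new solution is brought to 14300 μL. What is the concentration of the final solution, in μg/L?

707 μg/L

Overall dilution factor = 6.003 × 200 × 12.02 = 1.44 × 10⁴.
10.2 mg/mL / 1.44 × 10⁴ = 7.07 × 10⁻⁴ mg/mL = 707 μg/L.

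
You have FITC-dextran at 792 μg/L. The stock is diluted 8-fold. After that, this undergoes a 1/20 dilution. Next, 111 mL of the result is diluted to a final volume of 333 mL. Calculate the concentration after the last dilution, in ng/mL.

Overall dilution factor = 8 × 20 × 3 = 480.
792 μg/L / 480 = 1.65 μg/L = 1.65 ng/mL.

1.65 ng/mL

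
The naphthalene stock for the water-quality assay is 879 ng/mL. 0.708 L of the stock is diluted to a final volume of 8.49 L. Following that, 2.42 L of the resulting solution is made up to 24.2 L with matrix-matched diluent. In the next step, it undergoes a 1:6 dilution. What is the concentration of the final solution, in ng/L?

1220 ng/L

Overall dilution factor = 11.99 × 10 × 6 = 719.
879 ng/mL / 719 = 1.22 ng/mL = 1220 ng/L.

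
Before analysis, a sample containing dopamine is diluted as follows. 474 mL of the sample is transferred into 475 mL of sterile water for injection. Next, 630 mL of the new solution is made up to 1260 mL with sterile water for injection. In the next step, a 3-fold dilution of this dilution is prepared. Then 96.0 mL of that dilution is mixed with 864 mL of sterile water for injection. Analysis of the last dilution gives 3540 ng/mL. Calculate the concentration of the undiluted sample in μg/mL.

Overall dilution factor = 2.002 × 2 × 3 × 10 = 120.
Original = 3540 ng/mL × 120 = 4.25 × 10⁵ ng/mL = 425 μg/mL.

425 μg/mL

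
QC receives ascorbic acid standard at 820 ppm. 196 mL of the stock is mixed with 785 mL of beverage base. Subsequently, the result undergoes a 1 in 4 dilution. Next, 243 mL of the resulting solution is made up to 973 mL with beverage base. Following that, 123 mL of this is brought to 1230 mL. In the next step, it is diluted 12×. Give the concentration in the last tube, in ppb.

Overall dilution factor = 5.005 × 4 × 4.004 × 10 × 12 = 9620.
820 ppm / 9620 = 0.0852 ppm = 85.2 ppb.

85.2 ppb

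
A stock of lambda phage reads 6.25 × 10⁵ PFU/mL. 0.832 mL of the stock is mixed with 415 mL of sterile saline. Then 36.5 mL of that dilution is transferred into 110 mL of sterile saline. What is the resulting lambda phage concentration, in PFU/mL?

312 PFU/mL

Overall dilution factor = 499.8 × 4.014 = 2006.
6.25 × 10⁵ PFU/mL / 2006 = 312 PFU/mL.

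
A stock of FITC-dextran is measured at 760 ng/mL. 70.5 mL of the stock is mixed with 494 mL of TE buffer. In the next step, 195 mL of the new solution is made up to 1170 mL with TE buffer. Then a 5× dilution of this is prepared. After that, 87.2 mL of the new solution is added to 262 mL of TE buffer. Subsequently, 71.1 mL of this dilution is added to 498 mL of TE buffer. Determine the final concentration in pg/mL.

Overall dilution factor = 8.007 × 6 × 5 × 4.005 × 8.004 = 7700.
760 ng/mL / 7700 = 0.0987 ng/mL = 98.7 pg/mL.

98.7 pg/mL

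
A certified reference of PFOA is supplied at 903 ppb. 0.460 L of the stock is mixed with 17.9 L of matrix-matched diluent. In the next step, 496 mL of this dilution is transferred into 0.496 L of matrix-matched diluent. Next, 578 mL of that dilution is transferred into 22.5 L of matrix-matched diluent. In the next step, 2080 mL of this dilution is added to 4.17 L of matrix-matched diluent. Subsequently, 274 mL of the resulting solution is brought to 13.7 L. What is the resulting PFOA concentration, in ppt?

Overall dilution factor = 39.91 × 2 × 39.93 × 3.005 × 50 = 4.79 × 10⁵.
903 ppb / 4.79 × 10⁵ = 1.89 × 10⁻³ ppb = 1.89 ppt.

1.89 ppt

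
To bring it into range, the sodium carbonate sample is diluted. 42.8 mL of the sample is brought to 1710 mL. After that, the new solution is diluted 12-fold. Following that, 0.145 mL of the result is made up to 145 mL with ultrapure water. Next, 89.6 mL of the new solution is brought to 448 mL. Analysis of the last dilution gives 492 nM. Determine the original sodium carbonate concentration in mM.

Overall dilution factor = 39.95 × 12 × 1000 × 5 = 2.40 × 10⁶.
Original = 492 nM × 2.40 × 10⁶ = 1.18 × 10⁹ nM = 1180 mM.

1180 mM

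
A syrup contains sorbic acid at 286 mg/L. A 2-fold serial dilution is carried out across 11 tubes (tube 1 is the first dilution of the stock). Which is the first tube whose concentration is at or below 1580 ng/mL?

Tube n has concentration 286 mg/L / 2ⁿ.
Need 2ⁿ ≥ 286 mg/L / 1580 ng/mL = 181, so n ≥ 7.50.
First such tube: n = 8.

tube 8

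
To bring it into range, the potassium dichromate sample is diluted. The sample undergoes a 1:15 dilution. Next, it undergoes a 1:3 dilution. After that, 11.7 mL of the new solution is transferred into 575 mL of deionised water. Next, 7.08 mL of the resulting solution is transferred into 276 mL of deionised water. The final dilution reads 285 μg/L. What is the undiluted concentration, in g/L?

Overall dilution factor = 15 × 3 × 50.15 × 39.98 = 9.02 × 10⁴.
Original = 285 μg/L × 9.02 × 10⁴ = 2.57 × 10⁷ μg/L = 25.7 g/L.

25.7 g/L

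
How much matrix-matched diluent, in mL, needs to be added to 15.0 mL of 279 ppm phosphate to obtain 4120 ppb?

1000 mL

4120 ppb = 4.12 ppm.
V₂ = C₁V₁/C₂ = 279 × 15.0 / 4.12 = 1016 mL.
Diluent to add = V₂ − V₁ = 1016 − 15.0 = 1000 mL.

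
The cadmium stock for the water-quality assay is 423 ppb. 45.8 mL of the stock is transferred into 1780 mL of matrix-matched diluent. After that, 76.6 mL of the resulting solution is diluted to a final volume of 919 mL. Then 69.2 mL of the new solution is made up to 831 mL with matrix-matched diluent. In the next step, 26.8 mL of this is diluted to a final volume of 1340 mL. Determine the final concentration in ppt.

1.47 ppt

Overall dilution factor = 39.86 × 12.00 × 12.01 × 50 = 2.87 × 10⁵.
423 ppb / 2.87 × 10⁵ = 1.47 × 10⁻³ ppb = 1.47 ppt.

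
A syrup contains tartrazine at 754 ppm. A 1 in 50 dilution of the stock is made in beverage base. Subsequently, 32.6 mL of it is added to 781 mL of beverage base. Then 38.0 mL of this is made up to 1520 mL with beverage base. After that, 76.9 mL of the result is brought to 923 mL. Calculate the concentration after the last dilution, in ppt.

Overall dilution factor = 50 × 24.96 × 40 × 12.00 = 5.99 × 10⁵.
754 ppm / 5.99 × 10⁵ = 1.26 × 10⁻³ ppm = 1260 ppt.

1260 ppt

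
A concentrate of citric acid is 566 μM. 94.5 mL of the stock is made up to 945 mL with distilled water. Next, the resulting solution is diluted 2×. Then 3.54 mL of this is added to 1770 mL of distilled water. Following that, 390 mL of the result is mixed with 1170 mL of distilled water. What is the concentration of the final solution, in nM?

Overall dilution factor = 10 × 2 × 501 × 4 = 4.01 × 10⁴.
566 μM / 4.01 × 10⁴ = 0.0141 μM = 14.1 nM.

14.1 nM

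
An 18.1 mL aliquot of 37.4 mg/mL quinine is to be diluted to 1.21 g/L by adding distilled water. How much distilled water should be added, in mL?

541 mL

1.21 g/L = 1.21 mg/mL.
V₂ = C₁V₁/C₂ = 37.4 × 18.1 / 1.21 = 559 mL.
Diluent to add = V₂ − V₁ = 559 − 18.1 = 541 mL.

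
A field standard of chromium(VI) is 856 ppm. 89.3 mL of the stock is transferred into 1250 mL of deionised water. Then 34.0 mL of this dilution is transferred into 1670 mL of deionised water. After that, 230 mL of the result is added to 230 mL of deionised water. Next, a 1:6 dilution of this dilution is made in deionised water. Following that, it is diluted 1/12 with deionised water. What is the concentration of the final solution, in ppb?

Overall dilution factor = 15.00 × 50.12 × 2 × 6 × 12 = 1.08 × 10⁵.
856 ppm / 1.08 × 10⁵ = 7.91 × 10⁻³ ppm = 7.91 ppb.

7.91 ppb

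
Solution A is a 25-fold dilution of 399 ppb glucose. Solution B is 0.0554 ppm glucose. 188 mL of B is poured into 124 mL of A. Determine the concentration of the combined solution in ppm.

0.0397 ppm

C_A = 399 ppb / 25 = 16.0 ppb.
C_B = 0.0554 ppm = 55.4 ppb.
C_mix = (C_A·V_A + C_B·V_B)/(V_A + V_B) = (16.0×124 + 55.4×188) / 312.0 = 39.7 ppb = 0.0397 ppm.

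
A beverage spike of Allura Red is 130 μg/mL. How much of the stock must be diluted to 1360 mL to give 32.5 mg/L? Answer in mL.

340 mL

32.5 mg/L = 32.5 μg/mL.
V₁ = C₂V₂/C₁ = 32.5 × 1360 / 130 = 340 mL.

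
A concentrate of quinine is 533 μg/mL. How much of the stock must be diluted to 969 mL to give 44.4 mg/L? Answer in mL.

44.4 mg/L = 44.4 μg/mL.
V₁ = C₂V₂/C₁ = 44.4 × 969 / 533 = 80.7 mL.

80.7 mL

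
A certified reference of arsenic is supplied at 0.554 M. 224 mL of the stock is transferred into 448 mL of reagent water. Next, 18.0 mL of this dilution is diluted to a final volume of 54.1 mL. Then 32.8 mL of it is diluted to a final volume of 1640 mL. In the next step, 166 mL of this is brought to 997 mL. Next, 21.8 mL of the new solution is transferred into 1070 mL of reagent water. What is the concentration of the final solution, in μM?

Overall dilution factor = 3 × 3.006 × 50 × 6.006 × 50.08 = 1.36 × 10⁵.
0.554 M / 1.36 × 10⁵ = 4.09 × 10⁻⁶ M = 4.09 μM.

4.09 μM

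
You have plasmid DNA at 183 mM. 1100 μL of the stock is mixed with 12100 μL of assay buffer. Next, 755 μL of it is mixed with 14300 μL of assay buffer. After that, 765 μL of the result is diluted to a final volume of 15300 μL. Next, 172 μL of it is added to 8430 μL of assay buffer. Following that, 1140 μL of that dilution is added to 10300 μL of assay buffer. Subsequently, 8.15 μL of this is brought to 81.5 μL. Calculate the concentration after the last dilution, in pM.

Overall dilution factor = 12 × 19.94 × 20 × 50.01 × 10.04 × 10 = 2.40 × 10⁷.
183 mM / 2.40 × 10⁷ = 7.62 × 10⁻⁶ mM = 7620 pM.

7620 pM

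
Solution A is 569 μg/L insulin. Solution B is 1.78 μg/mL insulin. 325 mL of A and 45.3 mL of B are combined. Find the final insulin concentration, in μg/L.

717 μg/L

C_B = 1.78 μg/mL = 1780 μg/L.
C_mix = (C_A·V_A + C_B·V_B)/(V_A + V_B) = (569×325 + 1780×45.3) / 370.3 = 717 μg/L.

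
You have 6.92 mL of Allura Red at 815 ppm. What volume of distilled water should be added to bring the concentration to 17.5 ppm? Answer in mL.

V₂ = C₁V₁/C₂ = 815 × 6.92 / 17.5 = 322 mL.
Diluent to add = V₂ − V₁ = 322 − 6.92 = 315 mL.

315 mL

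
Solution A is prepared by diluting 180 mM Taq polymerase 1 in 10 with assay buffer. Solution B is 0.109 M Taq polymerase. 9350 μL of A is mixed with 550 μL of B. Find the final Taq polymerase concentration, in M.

0.0231 M

C_A = 180 mM / 10 = 18.0 mM.
C_B = 0.109 M = 109 mM.
C_mix = (C_A·V_A + C_B·V_B)/(V_A + V_B) = (18.0×9350 + 109×550) / 9900 = 23.1 mM = 0.0231 M.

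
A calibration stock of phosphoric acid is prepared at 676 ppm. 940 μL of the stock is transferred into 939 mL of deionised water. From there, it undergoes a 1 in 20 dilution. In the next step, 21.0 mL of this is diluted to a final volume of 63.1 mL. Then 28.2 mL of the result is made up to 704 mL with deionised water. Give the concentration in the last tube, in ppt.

451 ppt

Overall dilution factor = 999.9 × 20 × 3.005 × 24.96 = 1.50 × 10⁶.
676 ppm / 1.50 × 10⁶ = 4.51 × 10⁻⁴ ppm = 451 ppt.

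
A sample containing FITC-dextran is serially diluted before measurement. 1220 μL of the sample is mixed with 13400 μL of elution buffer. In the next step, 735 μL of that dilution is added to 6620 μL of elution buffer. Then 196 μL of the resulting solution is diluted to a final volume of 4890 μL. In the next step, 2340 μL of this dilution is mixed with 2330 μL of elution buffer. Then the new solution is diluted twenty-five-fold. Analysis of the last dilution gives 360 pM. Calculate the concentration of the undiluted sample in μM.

53.7 μM

Overall dilution factor = 11.98 × 10.01 × 24.95 × 1.996 × 25 = 1.49 × 10⁵.
Original = 360 pM × 1.49 × 10⁵ = 5.37 × 10⁷ pM = 53.7 μM.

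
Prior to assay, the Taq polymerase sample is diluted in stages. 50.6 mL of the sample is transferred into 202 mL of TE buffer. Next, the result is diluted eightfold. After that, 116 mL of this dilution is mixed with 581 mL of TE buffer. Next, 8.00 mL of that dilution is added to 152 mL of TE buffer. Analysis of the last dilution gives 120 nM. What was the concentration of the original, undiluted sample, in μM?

576 μM

Overall dilution factor = 4.992 × 8 × 6.009 × 20 = 4799.
Original = 120 nM × 4799 = 5.76 × 10⁵ nM = 576 μM.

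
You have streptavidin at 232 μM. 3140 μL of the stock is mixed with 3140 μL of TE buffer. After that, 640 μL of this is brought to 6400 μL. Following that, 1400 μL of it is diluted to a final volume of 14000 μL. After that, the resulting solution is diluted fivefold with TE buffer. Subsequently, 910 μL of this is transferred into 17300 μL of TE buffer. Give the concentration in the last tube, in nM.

11.6 nM

Overall dilution factor = 2 × 10 × 10 × 5 × 20.01 = 2.00 × 10⁴.
232 μM / 2.00 × 10⁴ = 0.0116 μM = 11.6 nM.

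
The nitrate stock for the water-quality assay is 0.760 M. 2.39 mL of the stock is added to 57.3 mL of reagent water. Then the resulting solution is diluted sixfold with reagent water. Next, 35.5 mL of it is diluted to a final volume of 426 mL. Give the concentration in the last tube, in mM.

0.423 mM

Overall dilution factor = 24.97 × 6 × 12 = 1798.
0.760 M / 1798 = 4.23 × 10⁻⁴ M = 0.423 mM.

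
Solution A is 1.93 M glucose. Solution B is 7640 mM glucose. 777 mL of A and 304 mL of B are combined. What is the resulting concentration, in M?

3.54 M

C_B = 7640 mM = 7.64 M.
C_mix = (C_A·V_A + C_B·V_B)/(V_A + V_B) = (1.93×777 + 7.64×304) / 1081 = 3.54 M.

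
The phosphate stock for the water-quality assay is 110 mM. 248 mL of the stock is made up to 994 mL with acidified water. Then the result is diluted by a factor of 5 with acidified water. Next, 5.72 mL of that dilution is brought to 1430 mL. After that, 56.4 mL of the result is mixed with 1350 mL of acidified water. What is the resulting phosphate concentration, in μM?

0.880 μM

Overall dilution factor = 4.008 × 5 × 250 × 24.94 = 1.25 × 10⁵.
110 mM / 1.25 × 10⁵ = 8.80 × 10⁻⁴ mM = 0.880 μM.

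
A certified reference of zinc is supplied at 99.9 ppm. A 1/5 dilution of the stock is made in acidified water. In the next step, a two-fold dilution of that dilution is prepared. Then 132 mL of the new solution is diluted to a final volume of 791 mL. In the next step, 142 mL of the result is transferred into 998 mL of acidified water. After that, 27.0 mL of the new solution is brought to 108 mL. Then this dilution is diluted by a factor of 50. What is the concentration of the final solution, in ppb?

Overall dilution factor = 5 × 2 × 5.992 × 8.028 × 4 × 50 = 9.62 × 10⁴.
99.9 ppm / 9.62 × 10⁴ = 1.04 × 10⁻³ ppm = 1.04 ppb.

1.04 ppb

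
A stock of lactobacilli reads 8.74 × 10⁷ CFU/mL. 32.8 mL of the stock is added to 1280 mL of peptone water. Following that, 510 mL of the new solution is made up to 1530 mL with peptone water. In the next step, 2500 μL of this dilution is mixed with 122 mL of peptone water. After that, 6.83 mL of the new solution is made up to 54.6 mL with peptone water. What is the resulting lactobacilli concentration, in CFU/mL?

1830 CFU/mL

Overall dilution factor = 40.02 × 3 × 49.80 × 7.994 = 4.78 × 10⁴.
8.74 × 10⁷ CFU/mL / 4.78 × 10⁴ = 1830 CFU/mL.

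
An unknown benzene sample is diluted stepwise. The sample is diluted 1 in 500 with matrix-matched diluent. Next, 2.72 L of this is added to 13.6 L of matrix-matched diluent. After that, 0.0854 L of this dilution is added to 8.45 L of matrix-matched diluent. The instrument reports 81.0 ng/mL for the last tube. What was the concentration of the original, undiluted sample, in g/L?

Overall dilution factor = 500 × 6 × 99.95 = 3.00 × 10⁵.
Original = 81.0 ng/mL × 3.00 × 10⁵ = 2.43 × 10⁷ ng/mL = 24.3 g/L.

24.3 g/L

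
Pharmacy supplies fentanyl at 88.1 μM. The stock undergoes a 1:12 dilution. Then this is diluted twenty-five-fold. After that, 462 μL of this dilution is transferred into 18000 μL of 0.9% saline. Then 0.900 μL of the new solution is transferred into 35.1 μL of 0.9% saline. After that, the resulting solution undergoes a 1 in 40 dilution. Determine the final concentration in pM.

4.59 pM

Overall dilution factor = 12 × 25 × 39.96 × 40 × 40 = 1.92 × 10⁷.
88.1 μM / 1.92 × 10⁷ = 4.59 × 10⁻⁶ μM = 4.59 pM.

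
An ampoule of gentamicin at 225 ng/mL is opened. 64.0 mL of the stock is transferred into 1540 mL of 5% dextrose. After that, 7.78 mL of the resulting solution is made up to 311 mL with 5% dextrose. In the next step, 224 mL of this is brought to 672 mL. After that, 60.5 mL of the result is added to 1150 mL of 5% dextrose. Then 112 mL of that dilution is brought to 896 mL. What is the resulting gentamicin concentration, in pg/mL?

0.468 pg/mL

Overall dilution factor = 25.06 × 39.97 × 3 × 20.01 × 8 = 4.81 × 10⁵.
225 ng/mL / 4.81 × 10⁵ = 4.68 × 10⁻⁴ ng/mL = 0.468 pg/mL.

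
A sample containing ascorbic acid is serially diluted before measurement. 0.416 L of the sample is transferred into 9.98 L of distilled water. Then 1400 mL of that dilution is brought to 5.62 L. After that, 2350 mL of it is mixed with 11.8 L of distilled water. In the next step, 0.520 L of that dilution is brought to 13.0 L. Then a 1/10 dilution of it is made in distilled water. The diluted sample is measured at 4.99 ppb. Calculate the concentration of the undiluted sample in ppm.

754 ppm

Overall dilution factor = 24.99 × 4.014 × 6.021 × 25 × 10 = 1.51 × 10⁵.
Original = 4.99 ppb × 1.51 × 10⁵ = 7.54 × 10⁵ ppb = 754 ppm.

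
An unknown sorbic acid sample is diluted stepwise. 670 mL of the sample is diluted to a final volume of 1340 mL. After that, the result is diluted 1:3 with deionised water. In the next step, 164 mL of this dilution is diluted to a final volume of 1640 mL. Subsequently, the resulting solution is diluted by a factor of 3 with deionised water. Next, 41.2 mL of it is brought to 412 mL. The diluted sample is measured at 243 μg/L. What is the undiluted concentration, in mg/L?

Overall dilution factor = 2 × 3 × 10 × 3 × 10 = 1800.
Original = 243 μg/L × 1800 = 4.37 × 10⁵ μg/L = 437 mg/L.

437 mg/L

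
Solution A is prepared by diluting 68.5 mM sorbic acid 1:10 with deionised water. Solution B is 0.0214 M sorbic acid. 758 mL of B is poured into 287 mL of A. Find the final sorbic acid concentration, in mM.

C_A = 68.5 mM / 10 = 6.85 mM.
C_B = 0.0214 M = 21.4 mM.
C_mix = (C_A·V_A + C_B·V_B)/(V_A + V_B) = (6.85×287 + 21.4×758) / 1045 = 17.4 mM.

17.4 mM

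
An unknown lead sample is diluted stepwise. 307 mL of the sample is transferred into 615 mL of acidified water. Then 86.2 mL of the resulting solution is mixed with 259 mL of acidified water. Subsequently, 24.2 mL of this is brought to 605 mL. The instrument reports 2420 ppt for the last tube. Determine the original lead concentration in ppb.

Overall dilution factor = 3.003 × 4.005 × 25 = 301.
Original = 2420 ppt × 301 = 7.28 × 10⁵ ppt = 728 ppb.

728 ppb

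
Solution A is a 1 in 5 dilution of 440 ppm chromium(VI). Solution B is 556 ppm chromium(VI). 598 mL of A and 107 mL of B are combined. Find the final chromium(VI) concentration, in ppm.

C_A = 440 ppm / 5 = 88.0 ppm.
C_mix = (C_A·V_A + C_B·V_B)/(V_A + V_B) = (88.0×598 + 556×107) / 705.0 = 159 ppm.

159 ppm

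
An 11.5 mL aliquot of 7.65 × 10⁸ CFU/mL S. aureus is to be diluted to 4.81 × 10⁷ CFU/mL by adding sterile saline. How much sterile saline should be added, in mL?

V₂ = C₁V₁/C₂ = 7.65 × 10⁸ × 11.5 / 4.81 × 10⁷ = 183 mL.
Diluent to add = V₂ − V₁ = 183 − 11.5 = 171 mL.

171 mL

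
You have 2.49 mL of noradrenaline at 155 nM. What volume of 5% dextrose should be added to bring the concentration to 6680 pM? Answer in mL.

6680 pM = 6.68 nM.
V₂ = C₁V₁/C₂ = 155 × 2.49 / 6.68 = 57.8 mL.
Diluent to add = V₂ − V₁ = 57.8 − 2.49 = 55.3 mL.

55.3 mL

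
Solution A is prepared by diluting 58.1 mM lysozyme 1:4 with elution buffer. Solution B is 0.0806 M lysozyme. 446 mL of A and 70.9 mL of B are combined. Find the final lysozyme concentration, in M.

C_A = 58.1 mM / 4 = 14.5 mM.
C_B = 0.0806 M = 80.6 mM.
C_mix = (C_A·V_A + C_B·V_B)/(V_A + V_B) = (14.5×446 + 80.6×70.9) / 516.9 = 23.6 mM = 0.0236 M.

0.0236 M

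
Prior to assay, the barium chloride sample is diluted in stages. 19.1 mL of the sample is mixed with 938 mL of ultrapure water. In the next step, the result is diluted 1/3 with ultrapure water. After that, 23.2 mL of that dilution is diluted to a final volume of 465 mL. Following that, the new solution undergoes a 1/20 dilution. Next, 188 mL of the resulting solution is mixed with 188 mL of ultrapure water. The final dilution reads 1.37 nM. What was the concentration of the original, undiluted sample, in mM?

Overall dilution factor = 50.11 × 3 × 20.04 × 20 × 2 = 1.21 × 10⁵.
Original = 1.37 nM × 1.21 × 10⁵ = 1.65 × 10⁵ nM = 0.165 mM.

0.165 mM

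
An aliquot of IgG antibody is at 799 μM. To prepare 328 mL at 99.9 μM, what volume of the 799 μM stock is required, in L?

0.0410 L

V₁ = C₂V₂/C₁ = 99.9 × 328 / 799 = 41.0 mL = 0.0410 L.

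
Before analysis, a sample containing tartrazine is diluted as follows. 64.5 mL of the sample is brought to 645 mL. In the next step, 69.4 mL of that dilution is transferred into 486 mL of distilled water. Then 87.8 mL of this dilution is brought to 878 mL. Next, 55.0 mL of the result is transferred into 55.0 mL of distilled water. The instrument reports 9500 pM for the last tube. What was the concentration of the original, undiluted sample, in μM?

15.2 μM

Overall dilution factor = 10 × 8.003 × 10 × 2 = 1601.
Original = 9500 pM × 1601 = 1.52 × 10⁷ pM = 15.2 μM.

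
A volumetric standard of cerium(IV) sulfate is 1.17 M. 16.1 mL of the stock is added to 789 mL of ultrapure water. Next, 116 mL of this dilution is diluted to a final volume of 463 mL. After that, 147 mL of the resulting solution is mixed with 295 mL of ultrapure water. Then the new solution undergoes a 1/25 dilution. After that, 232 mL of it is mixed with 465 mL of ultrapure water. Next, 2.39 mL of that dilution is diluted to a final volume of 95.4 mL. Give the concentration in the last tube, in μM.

Overall dilution factor = 50.01 × 3.991 × 3.007 × 25 × 3.004 × 39.92 = 1.80 × 10⁶.
1.17 M / 1.80 × 10⁶ = 6.50 × 10⁻⁷ M = 0.650 μM.

0.650 μM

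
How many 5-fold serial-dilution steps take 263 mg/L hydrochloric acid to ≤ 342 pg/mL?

9

Need 5ⁿ ≥ 7.69 × 10⁵, so n ≥ log(7.69 × 10⁵)/log(5) = 8.42.
Minimum whole steps: n = 9.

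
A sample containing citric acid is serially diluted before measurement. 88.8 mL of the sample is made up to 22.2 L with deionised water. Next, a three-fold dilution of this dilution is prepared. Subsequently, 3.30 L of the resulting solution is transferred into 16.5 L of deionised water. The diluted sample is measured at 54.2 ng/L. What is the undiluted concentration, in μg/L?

Overall dilution factor = 250 × 3 × 6 = 4500.
Original = 54.2 ng/L × 4500 = 2.44 × 10⁵ ng/L = 244 μg/L.

244 μg/L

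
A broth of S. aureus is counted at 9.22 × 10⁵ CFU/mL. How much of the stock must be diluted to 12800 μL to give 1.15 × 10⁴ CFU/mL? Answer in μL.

V₁ = C₂V₂/C₁ = 1.15 × 10⁴ × 12800 / 9.22 × 10⁵ = 160 μL.

160 μL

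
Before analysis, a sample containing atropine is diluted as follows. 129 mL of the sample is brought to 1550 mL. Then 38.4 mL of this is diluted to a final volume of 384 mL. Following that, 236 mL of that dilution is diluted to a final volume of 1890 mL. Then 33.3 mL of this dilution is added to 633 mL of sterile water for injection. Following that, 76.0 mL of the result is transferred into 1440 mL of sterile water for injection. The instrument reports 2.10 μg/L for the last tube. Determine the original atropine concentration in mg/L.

Overall dilution factor = 12.02 × 10 × 8.008 × 20.01 × 19.95 = 3.84 × 10⁵.
Original = 2.10 μg/L × 3.84 × 10⁵ = 8.07 × 10⁵ μg/L = 807 mg/L.

807 mg/L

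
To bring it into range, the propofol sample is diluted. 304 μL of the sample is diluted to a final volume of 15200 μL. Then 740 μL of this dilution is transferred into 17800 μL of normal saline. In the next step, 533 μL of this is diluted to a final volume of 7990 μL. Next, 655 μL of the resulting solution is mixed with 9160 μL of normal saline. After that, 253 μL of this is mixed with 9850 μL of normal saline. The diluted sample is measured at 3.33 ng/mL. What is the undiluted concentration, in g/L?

Overall dilution factor = 50 × 25.05 × 14.99 × 14.98 × 39.93 = 1.12 × 10⁷.
Original = 3.33 ng/mL × 1.12 × 10⁷ = 3.74 × 10⁷ ng/mL = 37.4 g/L.

37.4 g/L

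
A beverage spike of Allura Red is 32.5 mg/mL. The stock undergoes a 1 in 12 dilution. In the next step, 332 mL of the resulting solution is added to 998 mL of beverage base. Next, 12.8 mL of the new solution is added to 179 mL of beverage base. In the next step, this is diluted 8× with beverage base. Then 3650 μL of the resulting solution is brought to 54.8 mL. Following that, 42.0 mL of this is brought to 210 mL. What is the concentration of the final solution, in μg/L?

Overall dilution factor = 12 × 4.006 × 14.98 × 8 × 15.01 × 5 = 4.33 × 10⁵.
32.5 mg/mL / 4.33 × 10⁵ = 7.51 × 10⁻⁵ mg/mL = 75.1 μg/L.

75.1 μg/L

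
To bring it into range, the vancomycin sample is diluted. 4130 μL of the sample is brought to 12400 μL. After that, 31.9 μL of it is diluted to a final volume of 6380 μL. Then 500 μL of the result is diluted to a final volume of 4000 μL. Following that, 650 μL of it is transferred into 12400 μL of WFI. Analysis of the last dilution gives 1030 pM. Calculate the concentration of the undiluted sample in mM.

0.0993 mM

Overall dilution factor = 3.002 × 200 × 8 × 20.08 = 9.64 × 10⁴.
Original = 1030 pM × 9.64 × 10⁴ = 9.93 × 10⁷ pM = 0.0993 mM.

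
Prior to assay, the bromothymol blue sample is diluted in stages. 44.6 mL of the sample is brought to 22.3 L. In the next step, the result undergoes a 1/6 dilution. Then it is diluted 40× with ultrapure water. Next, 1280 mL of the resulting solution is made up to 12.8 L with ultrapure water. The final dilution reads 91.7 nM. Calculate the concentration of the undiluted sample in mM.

110 mM

Overall dilution factor = 500 × 6 × 40 × 10 = 1.20 × 10⁶.
Original = 91.7 nM × 1.20 × 10⁶ = 1.10 × 10⁸ nM = 110 mM.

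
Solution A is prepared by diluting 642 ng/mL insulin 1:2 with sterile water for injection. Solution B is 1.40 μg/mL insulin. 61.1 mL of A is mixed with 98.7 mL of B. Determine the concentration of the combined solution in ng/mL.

987 ng/mL

C_A = 642 ng/mL / 2 = 321 ng/mL.
C_B = 1.40 μg/mL = 1400 ng/mL.
C_mix = (C_A·V_A + C_B·V_B)/(V_A + V_B) = (321×61.1 + 1400×98.7) / 159.8 = 987 ng/mL.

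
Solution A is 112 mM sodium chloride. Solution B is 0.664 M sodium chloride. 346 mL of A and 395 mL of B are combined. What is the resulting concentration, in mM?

406 mM

C_B = 0.664 M = 664 mM.
C_mix = (C_A·V_A + C_B·V_B)/(V_A + V_B) = (112×346 + 664×395) / 741.0 = 406 mM.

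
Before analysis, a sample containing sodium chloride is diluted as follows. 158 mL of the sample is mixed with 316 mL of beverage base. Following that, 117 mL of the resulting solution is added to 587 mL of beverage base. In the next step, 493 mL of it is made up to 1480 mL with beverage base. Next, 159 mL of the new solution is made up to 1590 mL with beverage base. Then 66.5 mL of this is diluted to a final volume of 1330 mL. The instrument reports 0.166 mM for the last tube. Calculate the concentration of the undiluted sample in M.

1.80 M

Overall dilution factor = 3 × 6.017 × 3.002 × 10 × 20 = 1.08 × 10⁴.
Original = 0.166 mM × 1.08 × 10⁴ = 1799 mM = 1.80 M.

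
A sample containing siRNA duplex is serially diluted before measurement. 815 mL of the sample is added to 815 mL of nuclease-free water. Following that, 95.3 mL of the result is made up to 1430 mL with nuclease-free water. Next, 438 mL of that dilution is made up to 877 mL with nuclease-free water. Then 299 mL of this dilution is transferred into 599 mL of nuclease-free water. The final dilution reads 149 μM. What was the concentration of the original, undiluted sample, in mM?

Overall dilution factor = 2 × 15.01 × 2.002 × 3.003 = 180.
Original = 149 μM × 180 = 2.69 × 10⁴ μM = 26.9 mM.

26.9 mM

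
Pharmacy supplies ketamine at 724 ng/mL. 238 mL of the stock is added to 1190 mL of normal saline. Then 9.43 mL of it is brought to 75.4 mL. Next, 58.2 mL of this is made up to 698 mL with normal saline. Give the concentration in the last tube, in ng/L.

1260 ng/L

Overall dilution factor = 6 × 7.996 × 11.99 = 575.
724 ng/mL / 575 = 1.26 ng/mL = 1260 ng/L.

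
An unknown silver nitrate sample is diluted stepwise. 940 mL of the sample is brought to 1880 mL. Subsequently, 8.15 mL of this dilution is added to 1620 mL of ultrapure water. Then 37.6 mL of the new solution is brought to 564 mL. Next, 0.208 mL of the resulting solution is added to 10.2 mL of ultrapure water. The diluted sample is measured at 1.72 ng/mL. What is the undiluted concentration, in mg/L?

516 mg/L

Overall dilution factor = 2 × 199.8 × 15 × 50.04 = 3.00 × 10⁵.
Original = 1.72 ng/mL × 3.00 × 10⁵ = 5.16 × 10⁵ ng/mL = 516 mg/L.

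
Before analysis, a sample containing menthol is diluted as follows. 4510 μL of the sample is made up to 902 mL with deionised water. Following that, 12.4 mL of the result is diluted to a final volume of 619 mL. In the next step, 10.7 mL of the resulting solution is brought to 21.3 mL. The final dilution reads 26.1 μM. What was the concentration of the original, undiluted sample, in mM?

Overall dilution factor = 200 × 49.92 × 1.991 = 1.99 × 10⁴.
Original = 26.1 μM × 1.99 × 10⁴ = 5.19 × 10⁵ μM = 519 mM.

519 mM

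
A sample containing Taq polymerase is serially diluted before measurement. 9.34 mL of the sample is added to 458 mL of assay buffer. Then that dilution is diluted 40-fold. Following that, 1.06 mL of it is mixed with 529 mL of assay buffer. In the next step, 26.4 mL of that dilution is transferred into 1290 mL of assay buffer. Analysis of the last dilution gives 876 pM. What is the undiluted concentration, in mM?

43.7 mM

Overall dilution factor = 50.04 × 40 × 500.1 × 49.86 = 4.99 × 10⁷.
Original = 876 pM × 4.99 × 10⁷ = 4.37 × 10¹⁰ pM = 43.7 mM.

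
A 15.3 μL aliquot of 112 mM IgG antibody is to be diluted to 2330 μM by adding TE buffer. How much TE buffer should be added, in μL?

720 μL

2330 μM = 2.33 mM.
V₂ = C₁V₁/C₂ = 112 × 15.3 / 2.33 = 735 μL.
Diluent to add = V₂ − V₁ = 735 − 15.3 = 720 μL.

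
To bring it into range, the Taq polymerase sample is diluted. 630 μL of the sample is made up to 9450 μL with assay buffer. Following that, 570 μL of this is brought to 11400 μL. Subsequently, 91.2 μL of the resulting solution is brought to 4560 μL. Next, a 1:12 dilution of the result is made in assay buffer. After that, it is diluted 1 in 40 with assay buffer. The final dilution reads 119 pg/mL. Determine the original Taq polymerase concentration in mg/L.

Overall dilution factor = 15 × 20 × 50 × 12 × 40 = 7.20 × 10⁶.
Original = 119 pg/mL × 7.20 × 10⁶ = 8.57 × 10⁸ pg/mL = 857 mg/L.

857 mg/L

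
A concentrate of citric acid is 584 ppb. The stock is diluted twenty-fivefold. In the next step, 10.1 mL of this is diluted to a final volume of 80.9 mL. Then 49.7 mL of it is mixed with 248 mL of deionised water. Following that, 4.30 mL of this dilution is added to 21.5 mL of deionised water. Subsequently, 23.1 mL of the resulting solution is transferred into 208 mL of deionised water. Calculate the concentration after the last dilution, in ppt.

Overall dilution factor = 25 × 8.010 × 5.990 × 6 × 10.00 = 7.20 × 10⁴.
584 ppb / 7.20 × 10⁴ = 8.11 × 10⁻³ ppb = 8.11 ppt.

8.11 ppt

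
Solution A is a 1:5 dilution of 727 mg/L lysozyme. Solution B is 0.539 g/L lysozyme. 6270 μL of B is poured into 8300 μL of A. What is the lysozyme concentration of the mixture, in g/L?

0.315 g/L

C_A = 727 mg/L / 5 = 145 mg/L.
C_B = 0.539 g/L = 539 mg/L.
C_mix = (C_A·V_A + C_B·V_B)/(V_A + V_B) = (145×8300 + 539×6270) / 14570 = 315 mg/L = 0.315 g/L.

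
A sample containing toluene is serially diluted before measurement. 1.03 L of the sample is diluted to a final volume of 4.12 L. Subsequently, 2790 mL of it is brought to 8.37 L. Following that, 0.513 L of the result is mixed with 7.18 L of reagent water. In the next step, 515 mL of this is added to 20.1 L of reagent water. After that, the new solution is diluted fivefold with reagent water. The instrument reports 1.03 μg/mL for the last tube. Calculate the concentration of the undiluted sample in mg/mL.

Overall dilution factor = 4 × 3 × 15.00 × 40.03 × 5 = 3.60 × 10⁴.
Original = 1.03 μg/mL × 3.60 × 10⁴ = 3.71 × 10⁴ μg/mL = 37.1 mg/mL.

37.1 mg/mL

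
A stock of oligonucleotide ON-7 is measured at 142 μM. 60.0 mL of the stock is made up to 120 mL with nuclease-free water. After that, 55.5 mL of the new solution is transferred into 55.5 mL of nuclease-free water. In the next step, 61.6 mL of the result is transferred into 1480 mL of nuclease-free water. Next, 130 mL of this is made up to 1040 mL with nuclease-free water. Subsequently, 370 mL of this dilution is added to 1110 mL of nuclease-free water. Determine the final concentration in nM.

44.3 nM

Overall dilution factor = 2 × 2 × 25.03 × 8 × 4 = 3203.
142 μM / 3203 = 0.0443 μM = 44.3 nM.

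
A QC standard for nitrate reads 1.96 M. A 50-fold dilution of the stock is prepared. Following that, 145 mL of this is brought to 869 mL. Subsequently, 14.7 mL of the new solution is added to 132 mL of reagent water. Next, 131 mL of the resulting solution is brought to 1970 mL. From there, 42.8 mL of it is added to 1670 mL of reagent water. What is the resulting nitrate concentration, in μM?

Overall dilution factor = 50 × 5.993 × 9.980 × 15.04 × 40.02 = 1.80 × 10⁶.
1.96 M / 1.80 × 10⁶ = 1.09 × 10⁻⁶ M = 1.09 μM.

1.09 μM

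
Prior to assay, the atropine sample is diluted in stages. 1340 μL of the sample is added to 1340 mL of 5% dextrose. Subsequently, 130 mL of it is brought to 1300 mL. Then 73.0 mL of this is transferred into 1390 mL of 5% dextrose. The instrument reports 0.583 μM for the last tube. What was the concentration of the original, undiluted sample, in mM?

Overall dilution factor = 1001 × 10 × 20.04 = 2.01 × 10⁵.
Original = 0.583 μM × 2.01 × 10⁵ = 1.17 × 10⁵ μM = 117 mM.

117 mM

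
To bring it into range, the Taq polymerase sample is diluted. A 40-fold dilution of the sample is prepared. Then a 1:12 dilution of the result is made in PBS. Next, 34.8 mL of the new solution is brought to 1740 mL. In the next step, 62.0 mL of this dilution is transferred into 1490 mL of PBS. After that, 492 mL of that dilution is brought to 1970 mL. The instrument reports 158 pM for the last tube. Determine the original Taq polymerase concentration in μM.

380 μM

Overall dilution factor = 40 × 12 × 50 × 25.03 × 4.004 = 2.41 × 10⁶.
Original = 158 pM × 2.41 × 10⁶ = 3.80 × 10⁸ pM = 380 μM.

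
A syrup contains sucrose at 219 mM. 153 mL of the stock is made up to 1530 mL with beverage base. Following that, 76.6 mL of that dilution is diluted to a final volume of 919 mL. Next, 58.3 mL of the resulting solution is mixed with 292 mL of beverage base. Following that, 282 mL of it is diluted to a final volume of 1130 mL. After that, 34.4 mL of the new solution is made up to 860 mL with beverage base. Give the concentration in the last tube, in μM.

Overall dilution factor = 10 × 12.00 × 6.009 × 4.007 × 25 = 7.22 × 10⁴.
219 mM / 7.22 × 10⁴ = 3.03 × 10⁻³ mM = 3.03 μM.

3.03 μM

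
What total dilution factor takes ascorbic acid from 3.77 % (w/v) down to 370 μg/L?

Factor = C₀/C_target = 3.77 % (w/v) / 370 μg/L = 1.02 × 10⁵.

1.02 × 10⁵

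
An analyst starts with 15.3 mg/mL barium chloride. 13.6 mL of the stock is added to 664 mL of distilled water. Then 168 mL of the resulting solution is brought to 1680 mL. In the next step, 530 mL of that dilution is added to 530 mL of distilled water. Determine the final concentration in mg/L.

15.4 mg/L

Overall dilution factor = 49.82 × 10 × 2 = 996.
15.3 mg/mL / 996 = 0.0154 mg/mL = 15.4 mg/L.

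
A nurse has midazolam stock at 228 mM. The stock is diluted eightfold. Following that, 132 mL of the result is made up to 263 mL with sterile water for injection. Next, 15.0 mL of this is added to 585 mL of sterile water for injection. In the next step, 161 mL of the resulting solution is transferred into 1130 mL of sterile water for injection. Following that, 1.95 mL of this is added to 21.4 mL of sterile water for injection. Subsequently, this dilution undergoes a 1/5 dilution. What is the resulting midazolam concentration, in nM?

745 nM

Overall dilution factor = 8 × 1.992 × 40 × 8.019 × 11.97 × 5 = 3.06 × 10⁵.
228 mM / 3.06 × 10⁵ = 7.45 × 10⁻⁴ mM = 745 nM.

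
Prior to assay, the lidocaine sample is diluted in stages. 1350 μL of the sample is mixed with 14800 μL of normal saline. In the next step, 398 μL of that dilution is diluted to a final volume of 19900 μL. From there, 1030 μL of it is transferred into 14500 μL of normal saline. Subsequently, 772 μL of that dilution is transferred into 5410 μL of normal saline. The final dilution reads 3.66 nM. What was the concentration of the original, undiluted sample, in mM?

0.264 mM

Overall dilution factor = 11.96 × 50 × 15.08 × 8.008 = 7.22 × 10⁴.
Original = 3.66 nM × 7.22 × 10⁴ = 2.64 × 10⁵ nM = 0.264 mM.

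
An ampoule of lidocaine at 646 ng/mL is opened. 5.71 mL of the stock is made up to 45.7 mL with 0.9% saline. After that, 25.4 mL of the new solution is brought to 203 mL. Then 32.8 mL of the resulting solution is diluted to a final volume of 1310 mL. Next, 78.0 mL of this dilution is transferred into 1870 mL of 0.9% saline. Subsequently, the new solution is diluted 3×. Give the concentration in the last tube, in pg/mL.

Overall dilution factor = 8.004 × 7.992 × 39.94 × 24.97 × 3 = 1.91 × 10⁵.
646 ng/mL / 1.91 × 10⁵ = 3.38 × 10⁻³ ng/mL = 3.38 pg/mL.

3.38 pg/mL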